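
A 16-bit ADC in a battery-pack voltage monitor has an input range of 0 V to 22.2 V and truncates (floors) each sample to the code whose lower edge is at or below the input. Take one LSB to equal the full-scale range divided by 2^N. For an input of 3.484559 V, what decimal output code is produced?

10286

Full-scale range = 22.2 V. LSB = 22.2 V / 2^16 ≈ 338.7 µV.
code = ⌊(V_in − V_min)/LSB⌋ = ⌊(V_in − V_min) × 2^16 / range⌋
     = ⌊(3.484559 − (0)) × 65536 / 22.2⌋ = ⌊3.484559 × 65536/22.2⌋
     = ⌊10286.669⌋ = 10286.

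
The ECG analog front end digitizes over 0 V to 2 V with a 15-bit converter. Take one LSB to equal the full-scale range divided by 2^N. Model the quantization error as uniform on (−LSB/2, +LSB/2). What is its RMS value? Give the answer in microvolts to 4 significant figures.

Full-scale range = 2 V.
Step size = 2/32768 V = 61.0352 µV.
V_rms = LSB/√12 = 61.0352 µV / √12 = 17.62 µV.

17.62 µV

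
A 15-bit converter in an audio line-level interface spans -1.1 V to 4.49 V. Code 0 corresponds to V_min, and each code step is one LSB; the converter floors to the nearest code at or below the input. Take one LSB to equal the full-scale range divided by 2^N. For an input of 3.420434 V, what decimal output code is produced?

Full-scale range = 4.49 V − (-1.1 V) = 5.59 V. LSB = 5.59 V / 2^15 ≈ 170.6 µV.
V_in − V_min = 3.420434 − (-1.1) = 4.520434 V.
Divide by LSB: 4.520434 × 32768/5.59 = 26498.3151.
Truncating gives code 26498.

26498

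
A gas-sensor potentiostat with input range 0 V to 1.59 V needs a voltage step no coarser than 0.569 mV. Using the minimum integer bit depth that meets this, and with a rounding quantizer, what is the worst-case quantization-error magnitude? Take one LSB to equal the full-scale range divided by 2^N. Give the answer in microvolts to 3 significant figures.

194 µV

Full-scale range = 1.59 V.
Levels needed ≥ 1.59/0.569 mV = 2794. 2^12 = 4096 suffices, so N_min = 12.
One LSB is 1.59 V / 4096 = 388.18 µV.
|e|_max = LSB/2 = 194 µV.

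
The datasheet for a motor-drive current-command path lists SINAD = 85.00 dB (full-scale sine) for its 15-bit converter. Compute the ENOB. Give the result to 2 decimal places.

13.83 bits

ENOB = (85.00 − 1.76)/6.02 = 13.8272 bits.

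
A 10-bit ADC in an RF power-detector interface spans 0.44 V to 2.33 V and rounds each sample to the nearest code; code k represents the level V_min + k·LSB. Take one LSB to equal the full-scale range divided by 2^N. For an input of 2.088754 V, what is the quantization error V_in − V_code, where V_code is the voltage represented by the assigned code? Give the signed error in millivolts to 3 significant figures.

Range = 2.33 − (0.44) = 1.89 V. LSB = 1.89 V / 2^10 ≈ 1.846 mV.
(V_in − V_min)/LSB = (2.088754 − (0.44)) × 1024/1.89 = 893.2932 → nearest code k = 893.
Reconstructed level: 0.44 + 893 × 1.89/1024 V = 2.088212891 V.
Error = V_in − V_code = 2.088754 − (2.088212891) = +0.541 mV.

+0.541 mV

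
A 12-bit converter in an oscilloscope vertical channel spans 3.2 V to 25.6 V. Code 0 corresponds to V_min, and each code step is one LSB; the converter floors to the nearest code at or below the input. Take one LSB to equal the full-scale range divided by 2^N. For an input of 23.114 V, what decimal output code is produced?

Full-scale range = 25.6 V − (3.2 V) = 22.4 V. LSB = 22.4 V / 2^12 ≈ 5.469 mV.
V_in − V_min = 23.114 − (3.2) = 19.914 V.
Divide by LSB: 19.914 × 4096/22.4 = 3641.4171.
Truncating gives code 3641.

3641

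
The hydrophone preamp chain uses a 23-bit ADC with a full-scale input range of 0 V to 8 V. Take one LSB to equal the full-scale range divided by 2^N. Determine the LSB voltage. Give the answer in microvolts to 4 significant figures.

V_FS = 8 V.
Number of codes = 2^23 = 8388608.
One LSB is 8 V / 8388608 = 0.9537 µV.

0.9537 µV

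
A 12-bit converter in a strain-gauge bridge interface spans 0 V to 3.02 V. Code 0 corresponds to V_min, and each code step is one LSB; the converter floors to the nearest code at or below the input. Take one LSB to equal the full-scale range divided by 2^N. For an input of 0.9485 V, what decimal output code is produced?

Range is 3.02 V. LSB = 3.02 V / 2^12 ≈ 0.7373 mV.
(V_in − V_min) × 2^12/range = (0.9485 − (0)) × 4096/3.02 = 1286.442.
Floor → code = 1286.

1286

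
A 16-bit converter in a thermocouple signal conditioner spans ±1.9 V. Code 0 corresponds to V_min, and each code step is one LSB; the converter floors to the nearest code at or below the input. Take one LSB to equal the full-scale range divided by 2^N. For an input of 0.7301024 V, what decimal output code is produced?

The full-scale span is 1.9 − (-1.9) = 3.8 V. LSB = 3.8 V / 2^16 ≈ 57.98 µV.
V_in − V_min = 0.7301024 − (-1.9) = 2.6301024 V.
Divide by LSB: 2.6301024 × 65536/3.8 = 45359.5765.
Truncating gives code 45359.

45359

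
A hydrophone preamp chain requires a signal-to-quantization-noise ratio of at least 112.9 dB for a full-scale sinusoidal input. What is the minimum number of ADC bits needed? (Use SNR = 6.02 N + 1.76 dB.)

N ≥ (112.9 − 1.76)/6.02 = 18.462 → N_min = 19.

19 bits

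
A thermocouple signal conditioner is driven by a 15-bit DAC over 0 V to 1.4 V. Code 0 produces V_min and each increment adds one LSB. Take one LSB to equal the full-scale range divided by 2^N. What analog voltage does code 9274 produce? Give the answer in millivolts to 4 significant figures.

396.2 mV

Full-scale range = 1.4 V. LSB = 1.4 V / 2^15.
Output = V_min + (9274/32768) × range = 0 + 0.283020 × 1.4 V
      = 0 V + 0.396228 V = 0.396228 V.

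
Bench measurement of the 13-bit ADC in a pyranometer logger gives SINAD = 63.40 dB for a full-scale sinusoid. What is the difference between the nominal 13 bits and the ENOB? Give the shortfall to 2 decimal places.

2.76 bits

Effective bits = (63.40 − 1.76)/6.02 = 10.2392.
Shortfall = 13 − 10.2392 = 2.7608 bits.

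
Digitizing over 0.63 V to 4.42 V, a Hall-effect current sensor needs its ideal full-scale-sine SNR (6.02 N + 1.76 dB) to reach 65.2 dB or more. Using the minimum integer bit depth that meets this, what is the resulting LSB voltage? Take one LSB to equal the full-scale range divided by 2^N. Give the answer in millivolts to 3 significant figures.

Range = 4.42 − (0.63) = 3.79 V.
Required N = ⌈(65.2 − 1.76)/6.02⌉ = ⌈10.538⌉ = 11.
LSB = 3.79 V / 2^11 = 1.85 mV.

1.85 mV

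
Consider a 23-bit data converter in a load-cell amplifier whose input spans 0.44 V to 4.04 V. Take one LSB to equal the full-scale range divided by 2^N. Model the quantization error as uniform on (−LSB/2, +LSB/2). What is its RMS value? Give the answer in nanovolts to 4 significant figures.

123.9 nV

Range = 4.04 − (0.44) = 3.6 V.
One LSB is 3.6 V / 8388608 = 429.153 nV.
For a uniform distribution on [−LSB/2, +LSB/2], V_rms = LSB/√12 = 429.153 nV/3.4641 = 123.9 nV.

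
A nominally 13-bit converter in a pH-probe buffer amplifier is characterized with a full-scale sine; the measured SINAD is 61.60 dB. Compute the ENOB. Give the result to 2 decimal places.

(61.60 − 1.76) / 6.02 = 59.84/6.02 = 9.9402 effective bits.

9.94 bits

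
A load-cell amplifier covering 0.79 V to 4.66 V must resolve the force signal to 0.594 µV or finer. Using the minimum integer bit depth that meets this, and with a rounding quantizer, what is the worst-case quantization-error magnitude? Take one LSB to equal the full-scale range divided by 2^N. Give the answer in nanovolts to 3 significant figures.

231 nV

Range = 4.66 − (0.79) = 3.87 V.
3.87 V / 0.594 µV = 6.515e6. Since 2^22 = 4194304 and 2^23 = 8388608, N = 23.
LSB = 3.87 V / 2^23 = 461.34 nV.
|e|_max = LSB/2 = 231 nV.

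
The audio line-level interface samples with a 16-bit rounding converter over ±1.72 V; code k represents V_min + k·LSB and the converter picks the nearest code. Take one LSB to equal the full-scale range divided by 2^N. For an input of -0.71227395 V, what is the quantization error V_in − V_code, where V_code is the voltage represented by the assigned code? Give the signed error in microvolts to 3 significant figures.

Span: 1.72 V − (-1.72 V) = 3.44 V. LSB = 3.44 V / 2^16 ≈ 52.49 µV.
Position in LSBs: (-0.71227395 − (-1.72)) × 65536/3.44 = 19198.3530; rounding gives k = 19198.
V_code = V_min + k × range/2^16 = -1.72 + 19198 × 3.44/65536 = -0.71229248047 V.
Error = V_in − V_code = -0.71227395 − (-0.71229248047) = +18.5 µV.

+18.5 µV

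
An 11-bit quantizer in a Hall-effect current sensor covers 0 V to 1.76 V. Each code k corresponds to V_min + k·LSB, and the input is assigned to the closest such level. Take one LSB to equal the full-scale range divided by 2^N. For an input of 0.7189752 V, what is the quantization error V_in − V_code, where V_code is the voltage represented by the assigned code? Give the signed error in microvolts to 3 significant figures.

Span = 1.76 V. LSB = 1.76 V / 2^11 ≈ 0.8594 mV.
Position in LSBs: (0.7189752 − (0)) × 2048/1.76 = 836.6257; rounding gives k = 837.
V_code = 0 + (837/2048) × 1.76 = 0.7192968750 V.
Error = V_in − V_code = 0.7189752 − (0.7192968750) = −322 µV.

−322 µV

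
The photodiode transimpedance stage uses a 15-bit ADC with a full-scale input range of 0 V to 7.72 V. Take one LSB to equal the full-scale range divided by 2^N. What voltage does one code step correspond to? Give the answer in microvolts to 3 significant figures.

Span = 7.72 V.
2^15 = 32768 levels.
LSB = 7.72 V ÷ 2^15 = 7.72/32768 V = 236 µV.

236 µV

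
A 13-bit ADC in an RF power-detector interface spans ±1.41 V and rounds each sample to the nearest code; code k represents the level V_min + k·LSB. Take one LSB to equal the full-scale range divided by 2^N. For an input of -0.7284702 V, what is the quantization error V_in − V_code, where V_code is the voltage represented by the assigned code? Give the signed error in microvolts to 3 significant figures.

Full-scale range = 1.41 V − (-1.41 V) = 2.82 V. LSB = 2.82 V / 2^13 ≈ 344.2 µV.
(-0.7284702 − (-1.41)) / LSB = 0.6815298 × 8192/2.82 = 1979.8199. Nearest integer: k = 1980.
Reconstructed level: -1.41 + 1980 × 2.82/8192 V = -0.7284082031 V.
Error = V_in − V_code = -0.7284702 − (-0.7284082031) = −62.0 µV.

−62.0 µV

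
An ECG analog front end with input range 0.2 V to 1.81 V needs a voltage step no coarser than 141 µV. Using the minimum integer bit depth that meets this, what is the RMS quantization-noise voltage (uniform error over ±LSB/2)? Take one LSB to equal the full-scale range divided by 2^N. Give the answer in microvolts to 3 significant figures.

Range = 1.81 − (0.2) = 1.61 V.
1.61 V / 141 µV = 11420. Since 2^13 = 8192 and 2^14 = 16384, N = 14.
Step size = 1.61/16384 V = 98.267 µV.
RMS noise = LSB/√12 = 28.4 µV.

28.4 µV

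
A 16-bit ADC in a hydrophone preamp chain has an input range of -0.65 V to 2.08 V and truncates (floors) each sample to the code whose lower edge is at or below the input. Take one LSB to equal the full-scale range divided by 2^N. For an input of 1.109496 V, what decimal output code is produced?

42238

Range = 2.08 − (-0.65) = 2.73 V. LSB = 2.73 V / 2^16 ≈ 41.66 µV.
(V_in − V_min) × 2^16/range = (1.109496 − (-0.65)) × 65536/2.73 = 42238.216.
Floor → code = 42238.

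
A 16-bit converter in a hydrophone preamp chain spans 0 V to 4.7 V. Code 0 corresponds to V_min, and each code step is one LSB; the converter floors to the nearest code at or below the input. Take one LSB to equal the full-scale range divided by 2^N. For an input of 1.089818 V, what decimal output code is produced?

V_FS = 4.7 V. LSB = 4.7 V / 2^16 ≈ 71.72 µV.
V_in − V_min = 1.089818 − (0) = 1.089818 V.
Divide by LSB: 1.089818 × 65536/4.7 = 15196.2367.
Truncating gives code 15196.

15196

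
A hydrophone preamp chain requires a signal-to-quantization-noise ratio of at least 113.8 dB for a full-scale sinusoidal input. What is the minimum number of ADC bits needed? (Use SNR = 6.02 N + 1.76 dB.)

19 bits

Solving 6.02 N ≥ 113.8 − 1.76: N ≥ 18.611. Round up → N = 19.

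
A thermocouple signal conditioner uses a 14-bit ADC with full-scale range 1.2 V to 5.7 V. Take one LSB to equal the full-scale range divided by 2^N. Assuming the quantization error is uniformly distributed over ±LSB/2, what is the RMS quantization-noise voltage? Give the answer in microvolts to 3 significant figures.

79.3 µV

Full-scale range = 5.7 V − (1.2 V) = 4.5 V.
One LSB is 4.5 V / 16384 = 274.66 µV.
V_rms = LSB/√12 = 274.66 µV / √12 = 79.3 µV.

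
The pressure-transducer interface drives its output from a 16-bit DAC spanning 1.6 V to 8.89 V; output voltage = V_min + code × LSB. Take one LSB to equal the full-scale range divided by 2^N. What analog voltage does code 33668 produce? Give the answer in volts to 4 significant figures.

Full-scale range = 8.89 V − (1.6 V) = 7.29 V. LSB = 7.29 V / 2^16.
Output = V_min + (33668/65536) × range = 1.6 + 0.513733 × 7.29 V
      = 1.6 V + 3.74511 V = 5.34511 V.

5.345 V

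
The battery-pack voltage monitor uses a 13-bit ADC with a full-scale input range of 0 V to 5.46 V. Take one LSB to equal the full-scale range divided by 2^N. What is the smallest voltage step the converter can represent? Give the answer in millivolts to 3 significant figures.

0.667 mV

V_FS = 5.46 V.
There are 2^13 = 8192 steps.
Step size = 5.46/8192 V = 0.667 mV.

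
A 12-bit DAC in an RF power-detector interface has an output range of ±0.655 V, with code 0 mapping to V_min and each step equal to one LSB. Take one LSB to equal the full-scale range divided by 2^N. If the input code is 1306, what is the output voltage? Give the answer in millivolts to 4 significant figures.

-237.3 mV

Span: 0.655 V − (-0.655 V) = 1.31 V. LSB = 1.31 V / 2^12.
V_out = -0.655 + 1306 × (1.31/4096) V
      = -0.655 + 0.417690 = -0.237310 V.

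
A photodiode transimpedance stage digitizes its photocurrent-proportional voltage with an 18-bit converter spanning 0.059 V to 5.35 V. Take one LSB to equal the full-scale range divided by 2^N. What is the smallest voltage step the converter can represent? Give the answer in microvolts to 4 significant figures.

Span: 5.35 V − (0.059 V) = 5.291 V.
Number of codes = 2^18 = 262144.
LSB = 5.291 V / 2^18 = 20.18 µV.

20.18 µV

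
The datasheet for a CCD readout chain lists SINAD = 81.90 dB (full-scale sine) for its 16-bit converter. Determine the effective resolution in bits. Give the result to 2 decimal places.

(81.90 − 1.76) / 6.02 = 80.14/6.02 = 13.3123 effective bits.

13.31 bits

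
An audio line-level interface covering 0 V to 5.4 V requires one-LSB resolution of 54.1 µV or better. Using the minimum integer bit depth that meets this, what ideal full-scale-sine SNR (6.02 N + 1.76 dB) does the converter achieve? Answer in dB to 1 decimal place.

Full-scale range = 5.4 V.
5.4 V / 54.1 µV = 99820. Since 2^16 = 65536 and 2^17 = 131072, N = 17.
6.02(17) + 1.76 = 104.10 dB.

104.1 dB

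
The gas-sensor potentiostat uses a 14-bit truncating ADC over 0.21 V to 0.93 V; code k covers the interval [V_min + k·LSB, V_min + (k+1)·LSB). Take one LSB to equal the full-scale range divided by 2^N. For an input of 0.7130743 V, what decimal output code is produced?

Range = 0.93 − (0.21) = 0.72 V. LSB = 0.72 V / 2^14 ≈ 43.95 µV.
code = ⌊(V_in − V_min)/LSB⌋ = ⌊(V_in − V_min) × 2^14 / range⌋
     = ⌊(0.7130743 − (0.21)) × 16384 / 0.72⌋ = ⌊0.5030743 × 16384/0.72⌋
     = ⌊11447.735⌋ = 11447.

11447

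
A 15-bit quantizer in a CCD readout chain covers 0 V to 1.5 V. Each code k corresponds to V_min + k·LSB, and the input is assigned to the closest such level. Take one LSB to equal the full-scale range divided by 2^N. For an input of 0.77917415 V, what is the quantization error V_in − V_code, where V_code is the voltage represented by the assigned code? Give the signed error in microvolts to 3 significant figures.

Span = 1.5 V. LSB = 1.5 V / 2^15 ≈ 45.78 µV.
(0.77917415 − (0)) / LSB = 0.77917415 × 32768/1.5 = 17021.3190. Nearest integer: k = 17021.
Reconstructed level: 0 + 17021 × 1.5/32768 V = 0.77915954590 V.
V_in − V_code = 0.77917415 − (0.77915954590) = +14.6 µV.

+14.6 µV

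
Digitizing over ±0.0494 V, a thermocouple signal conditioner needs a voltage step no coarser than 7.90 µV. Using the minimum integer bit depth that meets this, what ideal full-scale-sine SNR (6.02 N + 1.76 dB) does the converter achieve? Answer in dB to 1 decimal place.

86.0 dB

Range = 0.0494 − (-0.0494) = 0.0988 V.
Need 2^N ≥ 0.0988 V / 7.90 µV = 12510 → N_min = 14.
6.02(14) + 1.76 = 86.04 dB.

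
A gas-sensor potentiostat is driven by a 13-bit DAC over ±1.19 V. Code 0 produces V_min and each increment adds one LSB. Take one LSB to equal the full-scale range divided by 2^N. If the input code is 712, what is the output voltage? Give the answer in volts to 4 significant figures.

The full-scale span is 1.19 − (-1.19) = 2.38 V. LSB = 2.38 V / 2^13.
V_out = -1.19 + 712 × (2.38/8192) V
      = -1.19 V + 0.206855 V = -0.983145 V.

-0.9831 V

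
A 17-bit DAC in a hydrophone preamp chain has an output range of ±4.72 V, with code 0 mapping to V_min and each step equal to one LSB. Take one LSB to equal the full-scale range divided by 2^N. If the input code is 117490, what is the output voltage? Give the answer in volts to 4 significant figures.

The full-scale span is 4.72 − (-4.72) = 9.44 V. LSB = 9.44 V / 2^17.
Output = V_min + (117490/131072) × range = -4.72 + 0.896378 × 9.44 V
      = -4.72 + 8.46180 = 3.74180 V.

3.742 V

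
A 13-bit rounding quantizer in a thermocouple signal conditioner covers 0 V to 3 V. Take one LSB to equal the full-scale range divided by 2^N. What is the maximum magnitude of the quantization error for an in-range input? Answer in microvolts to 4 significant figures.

Full-scale range = 3 V.
Step size = 3/8192 V = 366.211 µV.
Worst-case error for round-to-nearest is half an LSB: 183.1 µV.

183.1 µV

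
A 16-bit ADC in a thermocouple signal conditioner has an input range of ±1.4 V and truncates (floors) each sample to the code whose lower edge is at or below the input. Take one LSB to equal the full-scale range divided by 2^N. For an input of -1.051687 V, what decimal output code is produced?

8152

The full-scale span is 1.4 − (-1.4) = 2.8 V. LSB = 2.8 V / 2^16 ≈ 42.72 µV.
V_in − V_min = -1.051687 − (-1.4) = 0.348313 V.
Divide by LSB: 0.348313 × 65536/2.8 = 8152.5146.
Truncating gives code 8152.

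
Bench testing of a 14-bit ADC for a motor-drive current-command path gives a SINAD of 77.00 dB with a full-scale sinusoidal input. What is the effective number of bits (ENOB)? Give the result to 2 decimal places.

12.50 bits

(77.00 − 1.76) / 6.02 = 75.24/6.02 = 12.4983 effective bits.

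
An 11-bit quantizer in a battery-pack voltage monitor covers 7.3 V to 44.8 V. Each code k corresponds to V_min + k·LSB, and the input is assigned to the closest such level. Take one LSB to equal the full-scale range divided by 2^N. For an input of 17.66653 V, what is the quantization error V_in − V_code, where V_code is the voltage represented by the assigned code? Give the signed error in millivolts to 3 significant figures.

+2.76 mV

Range = 44.8 − (7.3) = 37.5 V. LSB = 37.5 V / 2^11 ≈ 18.31 mV.
Position in LSBs: (17.66653 − (7.3)) × 2048/37.5 = 566.1508; rounding gives k = 566.
V_code = V_min + k × range/2^11 = 7.3 + 566 × 37.5/2048 = 17.66376953 V.
e = 17.66653 − (17.66376953) = +2.76 mV.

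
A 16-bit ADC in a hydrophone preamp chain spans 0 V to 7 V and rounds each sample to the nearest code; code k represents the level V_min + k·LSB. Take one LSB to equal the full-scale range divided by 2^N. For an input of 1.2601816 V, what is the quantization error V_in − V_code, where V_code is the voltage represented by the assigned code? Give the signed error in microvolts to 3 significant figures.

Range is 7 V. LSB = 7 V / 2^16 ≈ 106.8 µV.
(1.2601816 − (0)) / LSB = 1.2601816 × 65536/7 = 11798.1802. Nearest integer: k = 11798.
V_code = V_min + k × range/2^16 = 0 + 11798 × 7/65536 = 1.2601623535 V.
e = 1.2601816 − (1.2601623535) = +19.2 µV.

+19.2 µV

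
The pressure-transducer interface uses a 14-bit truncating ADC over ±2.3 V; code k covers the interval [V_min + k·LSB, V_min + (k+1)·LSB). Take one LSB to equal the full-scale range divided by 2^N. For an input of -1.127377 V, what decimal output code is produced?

4176

Range = 2.3 − (-2.3) = 4.6 V. LSB = 4.6 V / 2^14 ≈ 280.8 µV.
(V_in − V_min) × 2^14/range = (-1.127377 − (-2.3)) × 16384/4.6 = 4176.577.
Floor → code = 4176.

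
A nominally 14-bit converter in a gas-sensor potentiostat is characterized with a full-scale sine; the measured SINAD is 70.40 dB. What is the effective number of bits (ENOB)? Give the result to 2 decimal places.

11.40 bits

(70.40 − 1.76) / 6.02 = 68.64/6.02 = 11.4020 effective bits.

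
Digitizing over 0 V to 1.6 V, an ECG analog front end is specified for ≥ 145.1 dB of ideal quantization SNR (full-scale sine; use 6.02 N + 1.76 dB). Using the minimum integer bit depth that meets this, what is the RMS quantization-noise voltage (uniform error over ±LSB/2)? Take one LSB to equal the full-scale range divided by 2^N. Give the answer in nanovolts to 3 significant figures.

Full-scale range = 1.6 V.
Required N = ⌈(145.1 − 1.76)/6.02⌉ = ⌈23.811⌉ = 24.
LSB = 1.6 V / 2^24 = 95.367 nV.
V_rms = LSB/√12 = 27.5 nV.

27.5 nV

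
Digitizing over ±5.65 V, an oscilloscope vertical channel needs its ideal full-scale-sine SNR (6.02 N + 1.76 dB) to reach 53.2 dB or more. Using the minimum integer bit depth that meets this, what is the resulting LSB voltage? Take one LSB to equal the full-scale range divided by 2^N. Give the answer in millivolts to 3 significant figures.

Full-scale range = 5.65 V − (-5.65 V) = 11.3 V.
Required N = ⌈(53.2 − 1.76)/6.02⌉ = ⌈8.545⌉ = 9.
Step size = 11.3/512 V = 22.1 mV.

22.1 mV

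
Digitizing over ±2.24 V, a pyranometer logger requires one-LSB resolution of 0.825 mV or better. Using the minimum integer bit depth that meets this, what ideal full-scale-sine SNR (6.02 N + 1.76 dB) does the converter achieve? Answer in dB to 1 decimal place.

Full-scale range = 2.24 V − (-2.24 V) = 4.48 V.
Levels needed ≥ 4.48/0.825 mV = 5430. 2^13 = 8192 suffices, so N_min = 13.
6.02(13) + 1.76 = 80.02 dB.

80.0 dB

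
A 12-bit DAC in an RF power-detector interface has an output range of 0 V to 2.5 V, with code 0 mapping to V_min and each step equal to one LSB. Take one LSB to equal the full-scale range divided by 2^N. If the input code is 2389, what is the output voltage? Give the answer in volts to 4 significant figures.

1.458 V

V_FS = 2.5 V. LSB = 2.5 V / 2^12.
V_out = V_min + code × LSB = 0 V + 2389 × 2.5 V / 4096
      = 0 V + 1.45813 V = 1.45813 V.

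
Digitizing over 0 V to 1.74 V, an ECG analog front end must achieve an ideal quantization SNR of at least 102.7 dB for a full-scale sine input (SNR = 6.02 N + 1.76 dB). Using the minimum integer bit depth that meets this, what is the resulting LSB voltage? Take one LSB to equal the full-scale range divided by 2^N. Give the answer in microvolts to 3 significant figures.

13.3 µV

V_FS = 1.74 V.
Solving 6.02 N ≥ 102.7 − 1.76: N ≥ 16.767. Round up → N = 17.
Step size = 1.74/131072 V = 13.3 µV.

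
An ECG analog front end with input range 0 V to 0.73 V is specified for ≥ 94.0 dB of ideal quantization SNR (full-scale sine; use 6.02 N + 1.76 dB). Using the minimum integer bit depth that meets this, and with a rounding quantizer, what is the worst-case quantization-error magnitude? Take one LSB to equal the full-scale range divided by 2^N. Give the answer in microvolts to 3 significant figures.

5.57 µV

Range is 0.73 V.
6.02 N + 1.76 ≥ 94.0 gives N ≥ 15.322, so the minimum integer is 16.
LSB = 0.73 V ÷ 2^16 = 0.73/65536 V = 11.139 µV.
Max error for round-to-nearest is LSB/2 = 5.57 µV.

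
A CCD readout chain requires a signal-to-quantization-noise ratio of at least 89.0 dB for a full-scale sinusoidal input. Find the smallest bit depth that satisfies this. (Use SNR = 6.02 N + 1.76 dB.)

15 bits

N ≥ (89.0 − 1.76)/6.02 = 14.492 → N_min = 15.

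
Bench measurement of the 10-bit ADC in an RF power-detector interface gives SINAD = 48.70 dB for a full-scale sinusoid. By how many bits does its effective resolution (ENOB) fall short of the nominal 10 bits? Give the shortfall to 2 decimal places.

2.20 bits

ENOB = (SINAD − 1.76)/6.02 = (48.70 − 1.76)/6.02 = 7.7973 bits.
Lost resolution: 10 − 7.7973 = 2.2027 bits.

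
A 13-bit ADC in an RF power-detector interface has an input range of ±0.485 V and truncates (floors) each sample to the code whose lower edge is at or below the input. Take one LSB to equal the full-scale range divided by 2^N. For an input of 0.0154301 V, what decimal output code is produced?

Span: 0.485 V − (-0.485 V) = 0.97 V. LSB = 0.97 V / 2^13 ≈ 118.4 µV.
(V_in − V_min) × 2^13/range = (0.0154301 − (-0.485)) × 8192/0.97 = 4226.313.
Floor → code = 4226.

4226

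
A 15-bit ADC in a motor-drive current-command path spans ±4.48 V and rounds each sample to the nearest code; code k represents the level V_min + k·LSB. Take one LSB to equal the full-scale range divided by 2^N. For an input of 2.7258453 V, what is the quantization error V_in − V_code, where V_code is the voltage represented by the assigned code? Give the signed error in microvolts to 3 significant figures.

−53.1 µV

Span: 4.48 V − (-4.48 V) = 8.96 V. LSB = 8.96 V / 2^15 ≈ 273.4 µV.
(V_in − V_min)/LSB = (2.7258453 − (-4.48)) × 32768/8.96 = 26352.8057 → nearest code k = 26353.
V_code = V_min + k × range/2^15 = -4.48 + 26353 × 8.96/32768 = 2.7258984375 V.
V_in − V_code = 2.7258453 − (2.7258984375) = −53.1 µV.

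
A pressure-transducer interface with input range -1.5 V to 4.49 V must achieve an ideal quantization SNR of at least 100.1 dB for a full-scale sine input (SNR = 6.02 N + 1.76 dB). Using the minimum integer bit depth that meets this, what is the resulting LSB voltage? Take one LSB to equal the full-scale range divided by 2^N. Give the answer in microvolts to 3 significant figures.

Span: 4.49 V − (-1.5 V) = 5.99 V.
6.02 N + 1.76 ≥ 100.1 gives N ≥ 16.336, so the minimum integer is 17.
Step size = 5.99/131072 V = 45.7 µV.

45.7 µV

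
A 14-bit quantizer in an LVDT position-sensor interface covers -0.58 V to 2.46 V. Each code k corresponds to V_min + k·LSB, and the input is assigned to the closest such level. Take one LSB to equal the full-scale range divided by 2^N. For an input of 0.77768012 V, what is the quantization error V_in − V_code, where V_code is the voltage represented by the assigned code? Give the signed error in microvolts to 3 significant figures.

+33.6 µV

Span: 2.46 V − (-0.58 V) = 3.04 V. LSB = 3.04 V / 2^14 ≈ 185.5 µV.
(0.77768012 − (-0.58)) / LSB = 1.35768012 × 16384/3.04 = 7317.1813. Nearest integer: k = 7317.
Reconstructed level: -0.58 + 7317 × 3.04/16384 V = 0.77764648438 V.
V_in − V_code = 0.77768012 − (0.77764648438) = +33.6 µV.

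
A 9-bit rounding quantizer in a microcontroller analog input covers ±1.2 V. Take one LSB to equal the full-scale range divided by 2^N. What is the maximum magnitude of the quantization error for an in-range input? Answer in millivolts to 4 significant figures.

Full-scale range = 1.2 V − (-1.2 V) = 2.4 V.
Step size = 2.4/512 V = 4.68750 mV.
|e|_max = LSB/2 = 2.344 mV.

2.344 mV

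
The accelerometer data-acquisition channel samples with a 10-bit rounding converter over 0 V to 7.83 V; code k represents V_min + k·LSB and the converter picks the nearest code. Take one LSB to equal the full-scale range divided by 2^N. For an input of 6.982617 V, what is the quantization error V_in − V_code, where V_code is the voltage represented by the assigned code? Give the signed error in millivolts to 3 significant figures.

Span = 7.83 V. LSB = 7.83 V / 2^10 ≈ 7.646 mV.
(V_in − V_min)/LSB = (6.982617 − (0)) × 1024/7.83 = 913.1801 → nearest code k = 913.
V_code = V_min + k × range/2^10 = 0 + 913 × 7.83/1024 = 6.981240234 V.
Error = V_in − V_code = 6.982617 − (6.981240234) = +1.38 mV.

+1.38 mV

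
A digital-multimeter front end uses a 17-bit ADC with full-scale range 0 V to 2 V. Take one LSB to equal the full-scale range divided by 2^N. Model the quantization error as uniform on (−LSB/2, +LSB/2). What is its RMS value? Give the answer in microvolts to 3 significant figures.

4.40 µV

Full-scale range = 2 V.
LSB = 2 V ÷ 2^17 = 2/131072 V = 15.259 µV.
σ_q = LSB/√12 = 15.259 µV/3.4641 = 4.40 µV.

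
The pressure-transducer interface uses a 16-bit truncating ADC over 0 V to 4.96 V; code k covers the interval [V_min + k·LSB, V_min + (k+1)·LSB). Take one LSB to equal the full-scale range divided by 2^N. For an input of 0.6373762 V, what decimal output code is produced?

V_FS = 4.96 V. LSB = 4.96 V / 2^16 ≈ 75.68 µV.
code = ⌊(V_in − V_min)/LSB⌋ = ⌊(V_in − V_min) × 2^16 / range⌋
     = ⌊(0.6373762 − (0)) × 65536 / 4.96⌋ = ⌊0.6373762 × 65536/4.96⌋
     = ⌊8421.590⌋ = 8421.

8421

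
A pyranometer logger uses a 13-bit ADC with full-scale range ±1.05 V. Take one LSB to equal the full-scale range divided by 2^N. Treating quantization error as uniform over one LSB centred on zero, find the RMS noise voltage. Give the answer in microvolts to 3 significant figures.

74.0 µV

Full-scale range = 1.05 V − (-1.05 V) = 2.1 V.
LSB = 2.1 V ÷ 2^13 = 2.1/8192 V = 256.35 µV.
V_rms = LSB/√12 = 256.35 µV / √12 = 74.0 µV.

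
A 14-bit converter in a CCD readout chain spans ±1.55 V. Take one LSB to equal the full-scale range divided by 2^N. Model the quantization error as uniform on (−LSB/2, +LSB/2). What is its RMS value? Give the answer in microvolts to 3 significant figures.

54.6 µV

Span: 1.55 V − (-1.55 V) = 3.1 V.
Step size = 3.1/16384 V = 189.21 µV.
V_rms = LSB/√12 = 189.21 µV / √12 = 54.6 µV.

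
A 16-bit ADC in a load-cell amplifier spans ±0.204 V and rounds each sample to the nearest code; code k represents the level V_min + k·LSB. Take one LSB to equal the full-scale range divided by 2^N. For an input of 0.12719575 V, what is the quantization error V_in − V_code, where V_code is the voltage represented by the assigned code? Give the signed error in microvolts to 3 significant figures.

+0.804 µV

Span: 0.204 V − (-0.204 V) = 0.408 V. LSB = 0.408 V / 2^16 ≈ 6.226 µV.
(0.12719575 − (-0.204)) / LSB = 0.33119575 × 65536/0.408 = 53199.1291. Nearest integer: k = 53199.
Reconstructed level: -0.204 + 53199 × 0.408/65536 V = 0.12719494629 V.
Error = V_in − V_code = 0.12719575 − (0.12719494629) = +0.804 µV.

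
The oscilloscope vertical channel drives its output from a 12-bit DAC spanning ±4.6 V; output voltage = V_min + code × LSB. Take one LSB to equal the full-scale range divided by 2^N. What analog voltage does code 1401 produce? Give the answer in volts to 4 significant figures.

Full-scale range = 4.6 V − (-4.6 V) = 9.2 V. LSB = 9.2 V / 2^12.
Output = V_min + (1401/4096) × range = -4.6 + 0.342041 × 9.2 V
      = -4.6 V + 3.14678 V = -1.45322 V.

-1.453 V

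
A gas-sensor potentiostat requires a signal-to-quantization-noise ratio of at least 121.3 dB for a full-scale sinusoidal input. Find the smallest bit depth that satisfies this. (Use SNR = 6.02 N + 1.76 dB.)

20 bits

6.02 N + 1.76 ≥ 121.3 gives N ≥ 19.857, so the minimum integer is 20.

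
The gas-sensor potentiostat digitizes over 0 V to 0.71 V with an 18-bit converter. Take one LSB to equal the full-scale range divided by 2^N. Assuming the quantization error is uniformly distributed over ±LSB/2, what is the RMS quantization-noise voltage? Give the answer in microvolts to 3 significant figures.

Span = 0.71 V.
LSB = 0.71 V ÷ 2^18 = 0.71/262144 V = 2.7084 µV.
For a uniform distribution on [−LSB/2, +LSB/2], V_rms = LSB/√12 = 2.7084 µV/3.4641 = 0.782 µV.

0.782 µV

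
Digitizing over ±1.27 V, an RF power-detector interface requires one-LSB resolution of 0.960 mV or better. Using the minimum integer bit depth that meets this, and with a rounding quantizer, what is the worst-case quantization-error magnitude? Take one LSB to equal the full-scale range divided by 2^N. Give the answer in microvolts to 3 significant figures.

310 µV

Range = 1.27 − (-1.27) = 2.54 V.
Need 2^N ≥ 2.54 V / 0.960 mV = 2646 → N_min = 12.
LSB = 2.54 V ÷ 2^12 = 2.54/4096 V = 0.62012 mV.
Half an LSB is 310 µV.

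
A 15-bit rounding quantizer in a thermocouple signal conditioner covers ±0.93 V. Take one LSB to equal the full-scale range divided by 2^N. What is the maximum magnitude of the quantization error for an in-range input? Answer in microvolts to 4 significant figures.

Full-scale range = 0.93 V − (-0.93 V) = 1.86 V.
Step size = 1.86/32768 V = 56.7627 µV.
Worst-case error for round-to-nearest is half an LSB: 28.38 µV.

28.38 µV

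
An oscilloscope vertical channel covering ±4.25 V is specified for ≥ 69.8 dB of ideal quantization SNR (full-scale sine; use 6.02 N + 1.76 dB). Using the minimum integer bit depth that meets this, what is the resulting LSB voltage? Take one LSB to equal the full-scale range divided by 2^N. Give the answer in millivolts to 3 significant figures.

2.08 mV

Span: 4.25 V − (-4.25 V) = 8.5 V.
6.02 N + 1.76 ≥ 69.8 gives N ≥ 11.302, so the minimum integer is 12.
LSB = 8.5 V ÷ 2^12 = 8.5/4096 V = 2.08 mV.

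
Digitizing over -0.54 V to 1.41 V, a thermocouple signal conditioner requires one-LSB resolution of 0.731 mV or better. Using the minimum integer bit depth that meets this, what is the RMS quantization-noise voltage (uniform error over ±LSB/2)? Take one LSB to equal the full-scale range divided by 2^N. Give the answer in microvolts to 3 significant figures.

137 µV

Full-scale range = 1.41 V − (-0.54 V) = 1.95 V.
Levels needed ≥ 1.95/0.731 mV = 2668. 2^12 = 4096 suffices, so N_min = 12.
Step size = 1.95/4096 V = 476.07 µV.
RMS noise = LSB/√12 = 137 µV.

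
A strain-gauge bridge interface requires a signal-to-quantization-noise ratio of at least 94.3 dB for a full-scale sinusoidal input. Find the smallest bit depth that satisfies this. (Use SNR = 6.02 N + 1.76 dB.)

16 bits

N ≥ (94.3 − 1.76)/6.02 = 15.372 → N_min = 16.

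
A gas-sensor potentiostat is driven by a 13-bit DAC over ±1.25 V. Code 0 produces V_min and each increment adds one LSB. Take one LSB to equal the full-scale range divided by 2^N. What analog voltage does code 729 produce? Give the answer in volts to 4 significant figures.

-1.028 V

The full-scale span is 1.25 − (-1.25) = 2.5 V. LSB = 2.5 V / 2^13.
Output = V_min + (729/8192) × range = -1.25 + 0.0889893 × 2.5 V
      = -1.25 + 0.222473 = -1.02753 V.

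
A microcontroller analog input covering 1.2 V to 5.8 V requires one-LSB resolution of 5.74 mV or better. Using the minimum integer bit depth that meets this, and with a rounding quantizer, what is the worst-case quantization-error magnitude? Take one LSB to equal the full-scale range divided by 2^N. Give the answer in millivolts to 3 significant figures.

2.25 mV

Full-scale range = 5.8 V − (1.2 V) = 4.6 V.
Need 2^N ≥ 4.6 V / 5.74 mV = 801.4 → N_min = 10.
Step size = 4.6/1024 V = 4.4922 mV.
Half an LSB is 2.25 mV.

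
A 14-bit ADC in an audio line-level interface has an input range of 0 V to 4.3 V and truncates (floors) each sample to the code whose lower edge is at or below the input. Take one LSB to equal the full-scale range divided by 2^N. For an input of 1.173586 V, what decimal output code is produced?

4471

Span = 4.3 V. LSB = 4.3 V / 2^14 ≈ 262.5 µV.
(V_in − V_min) × 2^14/range = (1.173586 − (0)) × 16384/4.3 = 4471.636.
Floor → code = 4471.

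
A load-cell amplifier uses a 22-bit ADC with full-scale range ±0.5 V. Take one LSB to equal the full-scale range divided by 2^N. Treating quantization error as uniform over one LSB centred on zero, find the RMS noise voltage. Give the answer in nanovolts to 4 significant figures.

68.83 nV

The full-scale span is 0.5 − (-0.5) = 1 V.
LSB = 1 V ÷ 2^22 = 1/4194304 V = 238.419 nV.
σ_q = LSB/√12 = 238.419 nV/3.4641 = 68.83 nV.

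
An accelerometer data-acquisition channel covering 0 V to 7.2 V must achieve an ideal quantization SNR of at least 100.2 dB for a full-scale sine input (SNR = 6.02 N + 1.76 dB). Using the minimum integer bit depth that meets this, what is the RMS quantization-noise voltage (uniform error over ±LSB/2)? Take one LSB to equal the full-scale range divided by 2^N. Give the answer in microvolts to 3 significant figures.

Span = 7.2 V.
Required N = ⌈(100.2 − 1.76)/6.02⌉ = ⌈16.352⌉ = 17.
LSB = 7.2 V / 2^17 = 54.932 µV.
V_rms = LSB/√12 = 15.9 µV.

15.9 µV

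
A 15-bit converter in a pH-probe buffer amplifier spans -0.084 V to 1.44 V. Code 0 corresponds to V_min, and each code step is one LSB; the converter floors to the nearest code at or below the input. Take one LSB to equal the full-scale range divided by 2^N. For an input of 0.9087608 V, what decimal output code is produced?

Full-scale range = 1.44 V − (-0.084 V) = 1.524 V. LSB = 1.524 V / 2^15 ≈ 46.51 µV.
V_in − V_min = 0.9087608 − (-0.084) = 0.9927608 V.
Divide by LSB: 0.9927608 × 32768/1.524 = 21345.6600.
Truncating gives code 21345.

21345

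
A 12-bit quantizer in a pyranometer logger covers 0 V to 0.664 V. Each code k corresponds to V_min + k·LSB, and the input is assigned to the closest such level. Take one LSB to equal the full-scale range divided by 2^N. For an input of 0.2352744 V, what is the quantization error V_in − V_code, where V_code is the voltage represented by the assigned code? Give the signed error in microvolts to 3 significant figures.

+53.7 µV

V_FS = 0.664 V. LSB = 0.664 V / 2^12 ≈ 162.1 µV.
(V_in − V_min)/LSB = (0.2352744 − (0)) × 4096/0.664 = 1451.3312 → nearest code k = 1451.
Reconstructed level: 0 + 1451 × 0.664/4096 V = 0.2352207031 V.
V_in − V_code = 0.2352744 − (0.2352207031) = +53.7 µV.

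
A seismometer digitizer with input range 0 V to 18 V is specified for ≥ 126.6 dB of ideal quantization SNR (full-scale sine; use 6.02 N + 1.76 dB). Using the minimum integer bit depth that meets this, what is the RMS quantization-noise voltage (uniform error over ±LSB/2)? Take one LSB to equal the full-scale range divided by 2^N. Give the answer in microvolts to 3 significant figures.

Range is 18 V.
Required N = ⌈(126.6 − 1.76)/6.02⌉ = ⌈20.738⌉ = 21.
Step size = 18/2097152 V = 8.5831 µV.
RMS noise = LSB/√12 = 2.48 µV.

2.48 µV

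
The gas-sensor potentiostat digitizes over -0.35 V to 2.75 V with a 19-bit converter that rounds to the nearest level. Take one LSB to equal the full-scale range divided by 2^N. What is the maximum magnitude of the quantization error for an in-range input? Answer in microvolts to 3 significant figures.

2.96 µV

Range = 2.75 − (-0.35) = 3.1 V.
LSB = 3.1 V ÷ 2^19 = 3.1/524288 V = 5.9128 µV.
|e|_max = LSB/2 = 2.96 µV.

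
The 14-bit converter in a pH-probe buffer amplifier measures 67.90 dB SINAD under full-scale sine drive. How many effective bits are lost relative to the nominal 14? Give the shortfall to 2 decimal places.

N_eff = (67.90 − 1.76)/6.02 = 10.9867 bits.
14 − 10.9867 = 3.01 bits below nominal.

3.01 bits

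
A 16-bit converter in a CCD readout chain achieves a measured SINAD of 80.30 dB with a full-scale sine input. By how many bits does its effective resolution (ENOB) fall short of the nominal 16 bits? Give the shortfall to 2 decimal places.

2.95 bits

ENOB = (SINAD − 1.76)/6.02 = (80.30 − 1.76)/6.02 = 13.0465 bits.
Shortfall = 16 − 13.0465 = 2.9535 bits.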